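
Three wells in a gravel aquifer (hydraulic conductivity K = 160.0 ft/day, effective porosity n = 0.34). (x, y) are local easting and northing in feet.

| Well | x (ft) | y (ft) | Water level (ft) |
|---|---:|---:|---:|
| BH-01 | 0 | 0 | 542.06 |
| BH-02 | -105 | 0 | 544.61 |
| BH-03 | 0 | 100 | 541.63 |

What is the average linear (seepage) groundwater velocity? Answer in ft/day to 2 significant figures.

12 ft/day

∂h/∂x = (544.61 − 542.06) / (-105 − 0) = -0.02429
∂h/∂y = (541.63 − 542.06) / (100 − 0) = -0.004300
|∇h| = √(-0.02429² + -0.004300²) = 0.02467
Seepage velocity v = K·i/n = 160.0 × 0.02467 / 0.34 = 11.61 ft/day.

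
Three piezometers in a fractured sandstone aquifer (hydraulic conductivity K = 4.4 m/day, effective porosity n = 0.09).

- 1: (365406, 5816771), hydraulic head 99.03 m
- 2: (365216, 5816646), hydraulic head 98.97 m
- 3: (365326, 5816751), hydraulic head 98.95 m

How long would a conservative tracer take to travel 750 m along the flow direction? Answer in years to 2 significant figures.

19 years

Taking 1 as reference: 2−1 = (-190, -125, -0.06); 3−1 = (-80, -20, -0.08).
Determinant of the coordinate differences = (-190)·(-20) − (-80)·(-125) = -6200.
∂h/∂x = [(-0.06)·(-20) − (-0.08)·(-125)] / -6200 = +0.001419
∂h/∂y = [(-190)·(-0.08) − (-80)·(-0.06)] / -6200 = -0.001677
|∇h| = √(0.001419² + -0.001677²) = 0.002197
Seepage velocity v = K·i/n = 4.4 × 0.002197 / 0.09 = 0.1074 m/day.
t = 750 / 0.1074 = 6983 days = 19.1 years.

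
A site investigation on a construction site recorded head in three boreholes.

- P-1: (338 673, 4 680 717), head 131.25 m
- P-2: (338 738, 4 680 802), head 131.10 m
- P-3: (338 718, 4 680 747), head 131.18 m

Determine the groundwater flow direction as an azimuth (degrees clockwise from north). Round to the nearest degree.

033°

With h = a·x + b·y + c and P-1 as origin, the differences give:
  65·a + 85·b = -0.15
  45·a + 30·b = -0.07
Eliminate b (×30 and ×85, subtract): -1875·a = 1.450 → a = ∂h/∂x = -0.0007733
Back-substitute: b = ∂h/∂y = -0.001173.
Flow direction (−∇h) has components (+0.0007733 E, +0.001173 N).
Azimuth = atan2(E, N) = atan2(+0.0007733, +0.001173) = 33.4° ≈ 033°.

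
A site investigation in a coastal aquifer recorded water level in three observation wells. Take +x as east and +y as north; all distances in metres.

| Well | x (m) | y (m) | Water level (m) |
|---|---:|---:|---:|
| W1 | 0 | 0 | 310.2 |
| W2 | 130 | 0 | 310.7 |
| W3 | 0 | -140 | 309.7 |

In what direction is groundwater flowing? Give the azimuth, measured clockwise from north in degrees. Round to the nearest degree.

227°

∂h/∂x = (310.7 − 310.2) / (130 − 0) = +0.003846
∂h/∂y = (309.7 − 310.2) / (-140 − 0) = +0.003571
Flow direction (−∇h) has components (-0.003846 E, -0.003571 N).
Azimuth = atan2(E, N) = atan2(-0.003846, -0.003571) = 227.1° ≈ 227°.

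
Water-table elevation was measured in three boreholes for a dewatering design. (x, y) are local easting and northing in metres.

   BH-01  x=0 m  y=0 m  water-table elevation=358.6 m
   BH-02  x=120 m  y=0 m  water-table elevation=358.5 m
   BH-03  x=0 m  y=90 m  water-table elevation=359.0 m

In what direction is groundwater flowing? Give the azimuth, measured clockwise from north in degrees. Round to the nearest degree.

169°

∂h/∂x = (358.5 − 358.6) / (120 − 0) = -0.0008333
∂h/∂y = (359.0 − 358.6) / (90 − 0) = +0.004444
Flow direction (−∇h) has components (+0.0008333 E, -0.004444 N).
Azimuth = atan2(E, N) = atan2(+0.0008333, -0.004444) = 169.4° ≈ 169°.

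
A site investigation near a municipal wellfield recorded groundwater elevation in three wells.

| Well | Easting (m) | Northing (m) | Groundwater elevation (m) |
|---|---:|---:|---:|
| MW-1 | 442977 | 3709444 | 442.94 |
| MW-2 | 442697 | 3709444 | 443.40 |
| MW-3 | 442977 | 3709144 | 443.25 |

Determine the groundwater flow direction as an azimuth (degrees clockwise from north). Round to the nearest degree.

058°

∂h/∂x = (443.40 − 442.94) / (442697 − 442977) = -0.001643
∂h/∂y = (443.25 − 442.94) / (3709144 − 3709444) = -0.001033
Flow direction (−∇h) has components (+0.001643 E, +0.001033 N).
Azimuth = atan2(E, N) = atan2(+0.001643, +0.001033) = 57.8° ≈ 058°.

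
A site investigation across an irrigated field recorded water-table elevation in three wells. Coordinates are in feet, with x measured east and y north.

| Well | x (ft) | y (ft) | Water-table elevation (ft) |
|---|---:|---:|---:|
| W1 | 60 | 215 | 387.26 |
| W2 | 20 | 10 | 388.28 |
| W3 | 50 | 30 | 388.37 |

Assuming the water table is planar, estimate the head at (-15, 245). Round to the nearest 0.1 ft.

Taking W1 as reference: W2−W1 = (-40, -205, +1.02); W3−W1 = (-10, -185, +1.11).
Determinant of the coordinate differences = (-40)·(-185) − (-10)·(-205) = 5350.
∂h/∂x = [(+1.02)·(-185) − (+1.11)·(-205)] / 5350 = +0.007262
∂h/∂y = [(-40)·(+1.11) − (-10)·(+1.02)] / 5350 = -0.006393
h(-15, 245) = 387.26 + (+0.007262)·(-75) + (-0.006393)·(30) = 387.26 -0.545 -0.192 = 386.524 ft.

386.5 ft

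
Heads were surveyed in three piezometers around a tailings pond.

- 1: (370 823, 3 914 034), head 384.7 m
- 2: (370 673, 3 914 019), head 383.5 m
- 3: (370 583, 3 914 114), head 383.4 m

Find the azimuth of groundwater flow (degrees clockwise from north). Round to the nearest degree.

Taking 1 as reference: 2−1 = (-150, -15, -1.2); 3−1 = (-240, 80, -1.3).
Solve a·Δx + b·Δy = Δh: det = (-150)·80 − (-240)·(-15) = -15600.
∂h/∂x = [(-1.2)·80 − (-1.3)·(-15)] / -15600 = +0.007404
∂h/∂y = [(-150)·(-1.3) − (-240)·(-1.2)] / -15600 = +0.005962
Flow direction (−∇h) has components (-0.007404 E, -0.005962 N).
Azimuth = atan2(E, N) = atan2(-0.007404, -0.005962) = 231.2° ≈ 231°.

231°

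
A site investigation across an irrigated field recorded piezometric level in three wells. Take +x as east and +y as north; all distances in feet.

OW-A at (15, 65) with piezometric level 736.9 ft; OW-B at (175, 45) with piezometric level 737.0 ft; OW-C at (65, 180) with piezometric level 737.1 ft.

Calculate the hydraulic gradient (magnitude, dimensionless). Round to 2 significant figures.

With h = a·x + b·y + c and OW-A as origin, the differences give:
  160·a + (-20)·b = +0.1
  50·a + 115·b = +0.2
Eliminate b (×115 and ×(-20), subtract): 19400·a = 15.50 → a = ∂h/∂x = +0.0007990
Back-substitute: b = ∂h/∂y = +0.001392.
|∇h| = √(0.0007990² + 0.001392²) = 0.001605

0.0016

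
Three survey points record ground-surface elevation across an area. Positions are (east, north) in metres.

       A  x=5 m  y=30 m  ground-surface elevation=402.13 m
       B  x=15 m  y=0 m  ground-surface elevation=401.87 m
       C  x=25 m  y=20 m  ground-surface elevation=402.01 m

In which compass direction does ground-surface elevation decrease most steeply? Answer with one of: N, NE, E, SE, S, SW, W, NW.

S

Taking A as reference: B−A = (10, -30, -0.26); C−A = (20, -10, -0.12).
Determinant of the coordinate differences = 10·(-10) − 20·(-30) = 500.
∂z/∂x = [(-0.26)·(-10) − (-0.12)·(-30)] / 500 = -0.002000
∂z/∂y = [10·(-0.12) − 20·(-0.26)] / 500 = +0.008000
Steepest decrease is along −∇f = (+0.002000 E, -0.008000 N) → south.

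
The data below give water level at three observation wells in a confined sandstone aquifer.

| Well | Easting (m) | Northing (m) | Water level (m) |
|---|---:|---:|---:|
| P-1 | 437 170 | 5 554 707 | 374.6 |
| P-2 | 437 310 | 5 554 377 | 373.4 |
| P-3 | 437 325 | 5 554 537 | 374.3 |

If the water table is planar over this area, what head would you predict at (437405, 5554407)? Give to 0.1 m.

With h = a·x + b·y + c and P-1 as origin, the differences give:
  140·a + (-330)·b = -1.2
  155·a + (-170)·b = -0.3
Eliminate b (×(-170) and ×(-330), subtract): 27350·a = 105.00 → a = ∂h/∂x = +0.003839
Back-substitute: b = ∂h/∂y = +0.005265.
h(437405, 5554407) = 374.6 + (+0.003839)·(235) + (+0.005265)·(-300) = 374.6 +0.902 -1.580 = 373.923 m.

373.9 m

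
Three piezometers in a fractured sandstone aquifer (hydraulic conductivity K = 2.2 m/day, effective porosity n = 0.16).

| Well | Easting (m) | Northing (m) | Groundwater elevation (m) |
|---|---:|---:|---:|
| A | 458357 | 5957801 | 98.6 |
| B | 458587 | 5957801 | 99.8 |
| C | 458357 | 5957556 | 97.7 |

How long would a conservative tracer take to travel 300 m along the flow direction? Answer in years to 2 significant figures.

9.4 years

∂h/∂x = (99.8 − 98.6) / (458587 − 458357) = +0.005217
∂h/∂y = (97.7 − 98.6) / (5957556 − 5957801) = +0.003673
|∇h| = √(0.005217² + 0.003673²) = 0.00638
Seepage velocity v = K·i/n = 2.2 × 0.00638 / 0.16 = 0.08773 m/day.
t = 300 / 0.08773 = 3420 days = 9.36 years.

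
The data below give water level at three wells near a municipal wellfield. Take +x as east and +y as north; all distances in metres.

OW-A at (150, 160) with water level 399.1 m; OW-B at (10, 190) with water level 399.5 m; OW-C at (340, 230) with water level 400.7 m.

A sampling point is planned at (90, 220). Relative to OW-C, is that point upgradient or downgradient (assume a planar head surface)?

downgradient

With h = a·x + b·y + c and OW-A as origin, the differences give:
  (-140)·a + 30·b = +0.4
  190·a + 70·b = +1.6
Eliminate b (×70 and ×30, subtract): -15500·a = -20.00 → a = ∂h/∂x = +0.001290
Back-substitute: b = ∂h/∂y = +0.01935.
Head at (90, 220) = 399.1 + (+0.001290)·(-60) + (+0.01935)·(60) = 400.18 m.
That is lower than the 400.7 m at OW-C, so the point is downgradient.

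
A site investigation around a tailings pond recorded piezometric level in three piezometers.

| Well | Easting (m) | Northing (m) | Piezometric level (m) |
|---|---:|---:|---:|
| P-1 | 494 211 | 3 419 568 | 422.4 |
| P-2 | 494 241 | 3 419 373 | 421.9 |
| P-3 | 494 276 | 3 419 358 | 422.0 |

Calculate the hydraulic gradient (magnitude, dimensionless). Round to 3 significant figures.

0.00532

With h = a·x + b·y + c and P-1 as origin, the differences give:
  30·a + (-195)·b = -0.5
  65·a + (-210)·b = -0.4
Eliminate b (×(-210) and ×(-195), subtract): 6375·a = 27.00 → a = ∂h/∂x = +0.004235
Back-substitute: b = ∂h/∂y = +0.003216.
|∇h| = √(0.004235² + 0.003216²) = 0.005318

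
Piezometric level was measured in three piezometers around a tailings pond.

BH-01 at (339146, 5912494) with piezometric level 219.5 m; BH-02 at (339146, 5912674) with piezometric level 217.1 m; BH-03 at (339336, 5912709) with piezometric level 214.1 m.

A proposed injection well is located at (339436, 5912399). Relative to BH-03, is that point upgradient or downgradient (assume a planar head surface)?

Differences from BH-01: to BH-02 (Δx, Δy, Δh) = (0, 180, -2.4); to BH-03 = (190, 215, -5.4).
Determinant of the coordinate differences = 0·215 − 190·180 = -34200.
∂h/∂x = [(-2.4)·215 − (-5.4)·180] / -34200 = -0.01333
∂h/∂y = [0·(-5.4) − 190·(-2.4)] / -34200 = -0.01333
Head at (339436, 5912399) = 219.5 + (-0.01333)·(290) + (-0.01333)·(-95) = 216.90 m.
That is higher than the 214.1 m at BH-03, so the point is upgradient.

upgradient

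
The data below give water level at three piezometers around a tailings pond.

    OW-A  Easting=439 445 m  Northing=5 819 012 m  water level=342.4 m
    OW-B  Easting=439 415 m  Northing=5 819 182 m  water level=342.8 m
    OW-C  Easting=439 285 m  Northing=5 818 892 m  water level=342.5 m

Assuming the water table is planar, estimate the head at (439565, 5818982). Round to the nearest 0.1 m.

342.1 m

Differences from OW-A: to OW-B (Δx, Δy, Δh) = (-30, 170, +0.4); to OW-C = (-160, -120, +0.1).
Determinant of the coordinate differences = (-30)·(-120) − (-160)·170 = 30800.
∂h/∂x = [(+0.4)·(-120) − (+0.1)·170] / 30800 = -0.002110
∂h/∂y = [(-30)·(+0.1) − (-160)·(+0.4)] / 30800 = +0.001981
h(439565, 5818982) = 342.4 + (-0.002110)·(120) + (+0.001981)·(-30) = 342.4 -0.253 -0.059 = 342.087 m.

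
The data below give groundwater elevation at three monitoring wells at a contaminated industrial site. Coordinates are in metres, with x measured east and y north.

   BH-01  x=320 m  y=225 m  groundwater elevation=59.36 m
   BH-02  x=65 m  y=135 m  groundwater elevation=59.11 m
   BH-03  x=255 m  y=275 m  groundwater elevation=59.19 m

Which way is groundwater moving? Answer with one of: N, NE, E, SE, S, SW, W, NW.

NW

Taking BH-01 as reference: BH-02−BH-01 = (-255, -90, -0.25); BH-03−BH-01 = (-65, 50, -0.17).
Solve a·Δx + b·Δy = Δh: det = (-255)·50 − (-65)·(-90) = -18600.
∂h/∂x = [(-0.25)·50 − (-0.17)·(-90)] / -18600 = +0.001495
∂h/∂y = [(-255)·(-0.17) − (-65)·(-0.25)] / -18600 = -0.001457
Flow = −∇h = (-0.001495 east, +0.001457 north), which points northwest.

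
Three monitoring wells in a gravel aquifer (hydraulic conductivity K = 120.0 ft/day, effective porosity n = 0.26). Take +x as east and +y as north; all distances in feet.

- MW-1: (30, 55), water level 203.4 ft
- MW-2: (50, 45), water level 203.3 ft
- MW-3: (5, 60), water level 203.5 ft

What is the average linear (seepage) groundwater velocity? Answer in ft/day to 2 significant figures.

Differences from MW-1: to MW-2 (Δx, Δy, Δh) = (20, -10, -0.1); to MW-3 = (-25, 5, +0.1).
Determinant of the coordinate differences = 20·5 − (-25)·(-10) = -150.
∂h/∂x = [(-0.1)·5 − (+0.1)·(-10)] / -150 = -0.003333
∂h/∂y = [20·(+0.1) − (-25)·(-0.1)] / -150 = +0.003333
|∇h| = √(-0.003333² + 0.003333²) = 0.004714
Seepage velocity v = K·i/n = 120.0 × 0.004714 / 0.26 = 2.176 ft/day.

2.2 ft/day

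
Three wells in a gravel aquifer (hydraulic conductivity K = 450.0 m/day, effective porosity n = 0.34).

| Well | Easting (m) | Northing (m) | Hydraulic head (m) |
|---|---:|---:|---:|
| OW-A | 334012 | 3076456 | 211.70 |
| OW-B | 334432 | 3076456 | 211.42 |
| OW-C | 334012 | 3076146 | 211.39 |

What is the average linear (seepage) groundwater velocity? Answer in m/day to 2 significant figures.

1.6 m/day

∂h/∂x = (211.42 − 211.70) / (334432 − 334012) = -0.0006667
∂h/∂y = (211.39 − 211.70) / (3076146 − 3076456) = +0.001000
|∇h| = √(-0.0006667² + 0.001000²) = 0.001202
Seepage velocity v = K·i/n = 450.0 × 0.001202 / 0.34 = 1.591 m/day.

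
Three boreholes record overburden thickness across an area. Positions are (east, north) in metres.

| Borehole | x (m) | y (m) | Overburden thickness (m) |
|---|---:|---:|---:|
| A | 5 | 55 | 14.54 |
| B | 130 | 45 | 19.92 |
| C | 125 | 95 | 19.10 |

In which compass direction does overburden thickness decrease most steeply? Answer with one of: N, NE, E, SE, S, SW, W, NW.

W

Differences from A: to B (Δx, Δy, Δh) = (125, -10, +5.38); to C = (120, 40, +4.56).
Determinant of the coordinate differences = 125·40 − 120·(-10) = 6200.
∂d/∂x = [(+5.38)·40 − (+4.56)·(-10)] / 6200 = +0.04206
∂d/∂y = [125·(+4.56) − 120·(+5.38)] / 6200 = -0.01219
Steepest decrease is along −∇f = (-0.04206 E, +0.01219 N) → west.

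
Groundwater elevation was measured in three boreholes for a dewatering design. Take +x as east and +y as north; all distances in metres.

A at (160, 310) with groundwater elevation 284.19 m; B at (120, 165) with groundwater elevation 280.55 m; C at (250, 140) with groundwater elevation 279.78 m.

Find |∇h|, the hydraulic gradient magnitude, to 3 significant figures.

0.0254

Taking A as reference: B−A = (-40, -145, -3.64); C−A = (90, -170, -4.41).
Determinant of the coordinate differences = (-40)·(-170) − 90·(-145) = 19850.
∂h/∂x = [(-3.64)·(-170) − (-4.41)·(-145)] / 19850 = -0.001040
∂h/∂y = [(-40)·(-4.41) − 90·(-3.64)] / 19850 = +0.02539
|∇h| = √(-0.001040² + 0.02539²) = 0.02541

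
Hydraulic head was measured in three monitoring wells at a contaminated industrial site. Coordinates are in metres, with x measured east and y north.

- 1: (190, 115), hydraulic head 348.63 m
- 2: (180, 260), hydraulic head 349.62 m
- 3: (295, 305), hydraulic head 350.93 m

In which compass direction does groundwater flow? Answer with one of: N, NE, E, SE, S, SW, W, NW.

Taking 1 as reference: 2−1 = (-10, 145, +0.99); 3−1 = (105, 190, +2.30).
Solve a·Δx + b·Δy = Δh: det = (-10)·190 − 105·145 = -17125.
∂h/∂x = [(+0.99)·190 − (+2.30)·145] / -17125 = +0.008491
∂h/∂y = [(-10)·(+2.30) − 105·(+0.99)] / -17125 = +0.007413
Flow = −∇h = (-0.008491 east, -0.007413 north), which points southwest.

SW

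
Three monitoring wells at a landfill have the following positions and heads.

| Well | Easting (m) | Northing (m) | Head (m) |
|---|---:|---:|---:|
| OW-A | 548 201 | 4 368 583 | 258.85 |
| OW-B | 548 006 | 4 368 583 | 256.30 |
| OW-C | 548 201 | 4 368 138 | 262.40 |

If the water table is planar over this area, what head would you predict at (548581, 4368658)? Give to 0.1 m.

263.2 m

∂h/∂x = (256.30 − 258.85) / (548006 − 548201) = +0.01308
∂h/∂y = (262.40 − 258.85) / (4368138 − 4368583) = -0.007978
h(548581, 4368658) = 258.85 + (+0.01308)·(380) + (-0.007978)·(75) = 258.85 +4.969 -0.598 = 263.221 m.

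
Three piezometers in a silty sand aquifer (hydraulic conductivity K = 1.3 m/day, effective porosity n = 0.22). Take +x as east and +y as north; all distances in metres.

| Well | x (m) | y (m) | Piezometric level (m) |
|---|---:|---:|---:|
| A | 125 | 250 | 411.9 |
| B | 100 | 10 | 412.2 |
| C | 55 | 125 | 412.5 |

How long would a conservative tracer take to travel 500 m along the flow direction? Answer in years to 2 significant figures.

Taking A as reference: B−A = (-25, -240, +0.3); C−A = (-70, -125, +0.6).
Determinant of the coordinate differences = (-25)·(-125) − (-70)·(-240) = -13675.
∂h/∂x = [(+0.3)·(-125) − (+0.6)·(-240)] / -13675 = -0.007788
∂h/∂y = [(-25)·(+0.6) − (-70)·(+0.3)] / -13675 = -0.0004388
|∇h| = √(-0.007788² + -0.0004388²) = 0.0078
Seepage velocity v = K·i/n = 1.3 × 0.0078 / 0.22 = 0.04609 m/day.
t = 500 / 0.04609 = 1.085e+04 days = 29.7 years.

30 years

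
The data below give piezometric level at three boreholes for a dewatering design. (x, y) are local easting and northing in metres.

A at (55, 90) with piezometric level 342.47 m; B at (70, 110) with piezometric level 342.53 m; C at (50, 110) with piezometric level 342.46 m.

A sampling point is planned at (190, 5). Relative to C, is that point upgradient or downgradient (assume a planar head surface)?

upgradient

Differences from A: to B (Δx, Δy, Δh) = (15, 20, +0.06); to C = (-5, 20, -0.01).
Determinant of the coordinate differences = 15·20 − (-5)·20 = 400.
∂h/∂x = [(+0.06)·20 − (-0.01)·20] / 400 = +0.003500
∂h/∂y = [15·(-0.01) − (-5)·(+0.06)] / 400 = +0.0003750
Head at (190, 5) = 342.47 + (+0.003500)·(135) + (+0.0003750)·(-85) = 342.91 m.
That is higher than the 342.46 m at C, so the point is upgradient.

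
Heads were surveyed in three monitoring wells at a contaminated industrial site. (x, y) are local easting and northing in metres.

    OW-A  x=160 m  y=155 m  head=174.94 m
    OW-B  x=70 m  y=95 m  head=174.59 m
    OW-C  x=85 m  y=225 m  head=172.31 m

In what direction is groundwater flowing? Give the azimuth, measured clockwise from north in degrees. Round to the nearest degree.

Differences from OW-A: to OW-B (Δx, Δy, Δh) = (-90, -60, -0.35); to OW-C = (-75, 70, -2.63).
Solve a·Δx + b·Δy = Δh: det = (-90)·70 − (-75)·(-60) = -10800.
∂h/∂x = [(-0.35)·70 − (-2.63)·(-60)] / -10800 = +0.01688
∂h/∂y = [(-90)·(-2.63) − (-75)·(-0.35)] / -10800 = -0.01949
Flow direction (−∇h) has components (-0.01688 E, +0.01949 N).
Azimuth = atan2(E, N) = atan2(-0.01688, +0.01949) = 319.1° ≈ 319°.

319°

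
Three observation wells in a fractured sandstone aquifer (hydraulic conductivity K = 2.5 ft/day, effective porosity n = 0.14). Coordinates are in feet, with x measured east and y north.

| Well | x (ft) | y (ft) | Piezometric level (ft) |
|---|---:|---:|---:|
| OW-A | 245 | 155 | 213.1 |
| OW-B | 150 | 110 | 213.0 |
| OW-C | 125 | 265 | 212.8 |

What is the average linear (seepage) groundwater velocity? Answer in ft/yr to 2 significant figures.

12 ft/yr

Differences from OW-A: to OW-B (Δx, Δy, Δh) = (-95, -45, -0.1); to OW-C = (-120, 110, -0.3).
Determinant of the coordinate differences = (-95)·110 − (-120)·(-45) = -15850.
∂h/∂x = [(-0.1)·110 − (-0.3)·(-45)] / -15850 = +0.001546
∂h/∂y = [(-95)·(-0.3) − (-120)·(-0.1)] / -15850 = -0.001041
|∇h| = √(0.001546² + -0.001041²) = 0.001864
Seepage velocity v = K·i/n = 2.5 × 0.001864 / 0.14 = 0.03329 ft/day = 12.16 ft/yr.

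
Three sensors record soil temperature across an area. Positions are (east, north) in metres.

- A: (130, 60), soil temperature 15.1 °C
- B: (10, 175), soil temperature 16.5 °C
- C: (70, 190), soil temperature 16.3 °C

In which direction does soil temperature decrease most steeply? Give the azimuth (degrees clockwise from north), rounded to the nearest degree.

144°

Taking A as reference: B−A = (-120, 115, +1.4); C−A = (-60, 130, +1.2).
Solve a·Δx + b·Δy = ΔT: det = (-120)·130 − (-60)·115 = -8700.
∂T/∂x = [(+1.4)·130 − (+1.2)·115] / -8700 = -0.005057
∂T/∂y = [(-120)·(+1.2) − (-60)·(+1.4)] / -8700 = +0.006897
Steepest decrease is along −∇f: components (+0.005057 E, -0.006897 N).
Azimuth = atan2(+0.005057, -0.006897) = 143.7° ≈ 144°.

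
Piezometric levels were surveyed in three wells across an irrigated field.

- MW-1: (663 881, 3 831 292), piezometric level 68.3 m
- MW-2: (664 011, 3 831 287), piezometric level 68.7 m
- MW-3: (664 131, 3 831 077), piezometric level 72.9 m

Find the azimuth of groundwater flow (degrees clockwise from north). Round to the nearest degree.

Three-point gradient (reference MW-1): Δ to MW-2 = (130, -5, +0.4), Δ to MW-3 = (250, -215, +4.6).
∂h/∂x = +0.002360, ∂h/∂y = -0.01865 (det = -26700).
Flow direction (−∇h) has components (-0.002360 E, +0.01865 N).
Azimuth = atan2(E, N) = atan2(-0.002360, +0.01865) = 352.8° ≈ 353°.

353°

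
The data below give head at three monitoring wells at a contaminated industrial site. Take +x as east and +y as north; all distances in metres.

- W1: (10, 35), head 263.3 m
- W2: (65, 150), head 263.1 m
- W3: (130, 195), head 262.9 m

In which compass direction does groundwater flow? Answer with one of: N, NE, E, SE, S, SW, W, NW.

Differences from W1: to W2 (Δx, Δy, Δh) = (55, 115, -0.2); to W3 = (120, 160, -0.4).
Solve a·Δx + b·Δy = Δh: det = 55·160 − 120·115 = -5000.
∂h/∂x = [(-0.2)·160 − (-0.4)·115] / -5000 = -0.002800
∂h/∂y = [55·(-0.4) − 120·(-0.2)] / -5000 = -0.0004000
Flow = −∇h = (+0.002800 east, +0.0004000 north), which points east.

E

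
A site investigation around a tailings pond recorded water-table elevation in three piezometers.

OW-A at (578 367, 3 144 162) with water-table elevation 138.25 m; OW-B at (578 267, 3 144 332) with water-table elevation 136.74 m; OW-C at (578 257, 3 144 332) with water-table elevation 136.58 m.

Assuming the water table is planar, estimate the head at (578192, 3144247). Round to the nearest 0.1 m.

Three-point gradient (reference OW-A): Δ to OW-B = (-100, 170, -1.51), Δ to OW-C = (-110, 170, -1.67).
∂h/∂x = +0.01600, ∂h/∂y = +0.0005294 (det = 1700).
h(578192, 3144247) = 138.25 + (+0.01600)·(-175) + (+0.0005294)·(85) = 138.25 -2.800 +0.045 = 135.495 m.

135.5 m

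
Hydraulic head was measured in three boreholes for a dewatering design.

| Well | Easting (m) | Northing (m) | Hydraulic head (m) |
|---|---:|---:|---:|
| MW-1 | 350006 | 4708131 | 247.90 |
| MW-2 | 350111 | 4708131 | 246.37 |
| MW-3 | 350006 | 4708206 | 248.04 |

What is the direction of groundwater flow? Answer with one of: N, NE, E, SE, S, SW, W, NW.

∂h/∂x = (246.37 − 247.90) / (350111 − 350006) = -0.01457
∂h/∂y = (248.04 − 247.90) / (4708206 − 4708131) = +0.001867
Flow = −∇h = (+0.01457 east, -0.001867 north), which points east.

E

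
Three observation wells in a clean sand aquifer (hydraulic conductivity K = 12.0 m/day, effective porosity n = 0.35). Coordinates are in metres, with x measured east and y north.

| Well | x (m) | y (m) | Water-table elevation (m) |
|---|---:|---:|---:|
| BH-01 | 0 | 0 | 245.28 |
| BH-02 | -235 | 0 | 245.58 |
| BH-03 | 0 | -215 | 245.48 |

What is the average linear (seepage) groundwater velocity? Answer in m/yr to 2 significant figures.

20 m/yr

∂h/∂x = (245.58 − 245.28) / (-235 − 0) = -0.001277
∂h/∂y = (245.48 − 245.28) / (-215 − 0) = -0.0009302
|∇h| = √(-0.001277² + -0.0009302²) = 0.00158
Seepage velocity v = K·i/n = 12.0 × 0.00158 / 0.35 = 0.05417 m/day = 19.79 m/yr.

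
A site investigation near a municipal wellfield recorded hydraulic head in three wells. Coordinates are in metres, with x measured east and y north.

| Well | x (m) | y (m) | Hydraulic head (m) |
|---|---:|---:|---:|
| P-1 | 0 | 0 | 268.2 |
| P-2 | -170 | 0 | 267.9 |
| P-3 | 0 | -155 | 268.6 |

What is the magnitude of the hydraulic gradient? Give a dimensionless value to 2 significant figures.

0.0031

∂h/∂x = (267.9 − 268.2) / (-170 − 0) = +0.001765
∂h/∂y = (268.6 − 268.2) / (-155 − 0) = -0.002581
|∇h| = √(0.001765² + -0.002581²) = 0.003127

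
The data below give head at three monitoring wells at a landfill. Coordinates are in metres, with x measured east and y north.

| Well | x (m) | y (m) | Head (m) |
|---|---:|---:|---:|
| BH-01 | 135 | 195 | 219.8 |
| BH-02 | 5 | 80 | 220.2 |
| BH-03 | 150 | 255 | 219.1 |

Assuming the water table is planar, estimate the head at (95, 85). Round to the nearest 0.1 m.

221.0 m

With h = a·x + b·y + c and BH-01 as origin, the differences give:
  (-130)·a + (-115)·b = +0.4
  15·a + 60·b = -0.7
Eliminate b (×60 and ×(-115), subtract): -6075·a = -56.50 → a = ∂h/∂x = +0.009300
Back-substitute: b = ∂h/∂y = -0.01399.
h(95, 85) = 219.8 + (+0.009300)·(-40) + (-0.01399)·(-110) = 219.8 -0.372 +1.539 = 220.967 m.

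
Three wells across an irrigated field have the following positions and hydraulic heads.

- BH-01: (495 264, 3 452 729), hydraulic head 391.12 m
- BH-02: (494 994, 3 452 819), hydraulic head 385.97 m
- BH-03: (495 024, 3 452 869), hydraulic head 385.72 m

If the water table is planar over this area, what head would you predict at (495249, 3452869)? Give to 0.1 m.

389.0 m

Taking BH-01 as reference: BH-02−BH-01 = (-270, 90, -5.15); BH-03−BH-01 = (-240, 140, -5.40).
Solve a·Δx + b·Δy = Δh: det = (-270)·140 − (-240)·90 = -16200.
∂h/∂x = [(-5.15)·140 − (-5.40)·90] / -16200 = +0.01451
∂h/∂y = [(-270)·(-5.40) − (-240)·(-5.15)] / -16200 = -0.01370
h(495249, 3452869) = 391.12 + (+0.01451)·(-15) + (-0.01370)·(140) = 391.12 -0.218 -1.919 = 388.984 m.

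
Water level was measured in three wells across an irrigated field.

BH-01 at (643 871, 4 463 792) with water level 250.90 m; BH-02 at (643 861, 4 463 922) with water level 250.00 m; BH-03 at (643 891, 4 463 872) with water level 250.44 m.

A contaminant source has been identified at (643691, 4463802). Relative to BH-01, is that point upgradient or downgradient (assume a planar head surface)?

downgradient

Taking BH-01 as reference: BH-02−BH-01 = (-10, 130, -0.90); BH-03−BH-01 = (20, 80, -0.46).
Solve a·Δx + b·Δy = Δh: det = (-10)·80 − 20·130 = -3400.
∂h/∂x = [(-0.90)·80 − (-0.46)·130] / -3400 = +0.003588
∂h/∂y = [(-10)·(-0.46) − 20·(-0.90)] / -3400 = -0.006647
Head at (643691, 4463802) = 250.90 + (+0.003588)·(-180) + (-0.006647)·(10) = 250.19 m.
That is lower than the 250.90 m at BH-01, so the point is downgradient.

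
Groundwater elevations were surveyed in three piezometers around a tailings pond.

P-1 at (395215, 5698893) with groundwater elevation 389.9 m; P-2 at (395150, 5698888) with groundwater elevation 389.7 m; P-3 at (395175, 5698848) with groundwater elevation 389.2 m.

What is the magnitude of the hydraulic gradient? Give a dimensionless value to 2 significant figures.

0.014

Three-point gradient (reference P-1): Δ to P-2 = (-65, -5, -0.2), Δ to P-3 = (-40, -45, -0.7).
∂h/∂x = +0.002018, ∂h/∂y = +0.01376 (det = 2725).
|∇h| = √(0.002018² + 0.01376²) = 0.01391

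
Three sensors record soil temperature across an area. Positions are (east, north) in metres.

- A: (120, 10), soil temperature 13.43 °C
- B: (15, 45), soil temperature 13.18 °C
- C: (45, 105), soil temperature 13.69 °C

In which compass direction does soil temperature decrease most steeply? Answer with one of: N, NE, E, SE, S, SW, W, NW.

Differences from A: to B (Δx, Δy, Δh) = (-105, 35, -0.25); to C = (-75, 95, +0.26).
Solve a·Δx + b·Δy = ΔT: det = (-105)·95 − (-75)·35 = -7350.
∂T/∂x = [(-0.25)·95 − (+0.26)·35] / -7350 = +0.004469
∂T/∂y = [(-105)·(+0.26) − (-75)·(-0.25)] / -7350 = +0.006265
Steepest decrease is along −∇f = (-0.004469 E, -0.006265 N) → southwest.

SW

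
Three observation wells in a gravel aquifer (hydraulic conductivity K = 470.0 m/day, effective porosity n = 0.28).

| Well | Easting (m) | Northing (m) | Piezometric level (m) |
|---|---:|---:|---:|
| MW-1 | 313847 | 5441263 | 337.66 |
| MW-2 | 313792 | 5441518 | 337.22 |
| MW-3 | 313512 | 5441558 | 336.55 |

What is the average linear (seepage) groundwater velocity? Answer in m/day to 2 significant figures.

4.3 m/day

Differences from MW-1: to MW-2 (Δx, Δy, Δh) = (-55, 255, -0.44); to MW-3 = (-335, 295, -1.11).
Determinant of the coordinate differences = (-55)·295 − (-335)·255 = 69200.
∂h/∂x = [(-0.44)·295 − (-1.11)·255] / 69200 = +0.002215
∂h/∂y = [(-55)·(-1.11) − (-335)·(-0.44)] / 69200 = -0.001248
|∇h| = √(0.002215² + -0.001248²) = 0.002542
Seepage velocity v = K·i/n = 470.0 × 0.002542 / 0.28 = 4.267 m/day.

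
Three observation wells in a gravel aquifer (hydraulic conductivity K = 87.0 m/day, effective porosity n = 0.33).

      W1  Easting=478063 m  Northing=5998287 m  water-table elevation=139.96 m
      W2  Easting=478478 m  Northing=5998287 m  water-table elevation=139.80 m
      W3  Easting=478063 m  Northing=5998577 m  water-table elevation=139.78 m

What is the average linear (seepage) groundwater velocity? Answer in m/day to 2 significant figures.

∂h/∂x = (139.80 − 139.96) / (478478 − 478063) = -0.0003855
∂h/∂y = (139.78 − 139.96) / (5998577 − 5998287) = -0.0006207
|∇h| = √(-0.0003855² + -0.0006207²) = 0.0007307
Seepage velocity v = K·i/n = 87.0 × 0.0007307 / 0.33 = 0.1926 m/day.

0.19 m/day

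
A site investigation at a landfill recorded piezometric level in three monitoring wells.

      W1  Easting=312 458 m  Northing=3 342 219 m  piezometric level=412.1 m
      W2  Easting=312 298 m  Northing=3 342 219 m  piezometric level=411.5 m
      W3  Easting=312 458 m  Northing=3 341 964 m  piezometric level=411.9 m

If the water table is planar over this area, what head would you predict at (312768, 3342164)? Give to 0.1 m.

413.2 m

∂h/∂x = (411.5 − 412.1) / (312298 − 312458) = +0.003750
∂h/∂y = (411.9 − 412.1) / (3341964 − 3342219) = +0.0007843
h(312768, 3342164) = 412.1 + (+0.003750)·(310) + (+0.0007843)·(-55) = 412.1 +1.163 -0.043 = 413.219 m.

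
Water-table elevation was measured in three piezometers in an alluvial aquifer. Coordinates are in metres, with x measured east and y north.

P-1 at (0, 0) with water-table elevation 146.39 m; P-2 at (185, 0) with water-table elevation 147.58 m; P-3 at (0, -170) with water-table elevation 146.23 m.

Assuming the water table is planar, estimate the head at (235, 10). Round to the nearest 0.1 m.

147.9 m

∂h/∂x = (147.58 − 146.39) / (185 − 0) = +0.006432
∂h/∂y = (146.23 − 146.39) / (-170 − 0) = +0.0009412
h(235, 10) = 146.39 + (+0.006432)·(235) + (+0.0009412)·(10) = 146.39 +1.512 +0.009 = 147.911 m.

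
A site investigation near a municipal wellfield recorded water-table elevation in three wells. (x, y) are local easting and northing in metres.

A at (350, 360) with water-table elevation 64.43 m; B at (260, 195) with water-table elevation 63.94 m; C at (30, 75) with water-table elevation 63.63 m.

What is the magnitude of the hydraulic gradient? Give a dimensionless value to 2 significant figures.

0.0031

Differences from A: to B (Δx, Δy, Δh) = (-90, -165, -0.49); to C = (-320, -285, -0.80).
Solve a·Δx + b·Δy = Δh: det = (-90)·(-285) − (-320)·(-165) = -27150.
∂h/∂x = [(-0.49)·(-285) − (-0.80)·(-165)] / -27150 = -0.0002818
∂h/∂y = [(-90)·(-0.80) − (-320)·(-0.49)] / -27150 = +0.003123
|∇h| = √(-0.0002818² + 0.003123²) = 0.003136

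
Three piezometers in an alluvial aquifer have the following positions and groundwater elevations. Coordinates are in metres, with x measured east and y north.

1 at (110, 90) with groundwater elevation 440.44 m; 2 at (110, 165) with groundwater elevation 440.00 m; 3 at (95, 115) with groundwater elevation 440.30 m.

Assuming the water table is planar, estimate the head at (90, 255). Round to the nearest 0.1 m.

439.5 m

With h = a·x + b·y + c and 1 as origin, the differences give:
  0·a + 75·b = -0.44
  (-15)·a + 25·b = -0.14
Eliminate b (×25 and ×75, subtract): 1125·a = -0.500 → a = ∂h/∂x = -0.0004444
Back-substitute: b = ∂h/∂y = -0.005867.
h(90, 255) = 440.44 + (-0.0004444)·(-20) + (-0.005867)·(165) = 440.44 +0.009 -0.968 = 439.481 m.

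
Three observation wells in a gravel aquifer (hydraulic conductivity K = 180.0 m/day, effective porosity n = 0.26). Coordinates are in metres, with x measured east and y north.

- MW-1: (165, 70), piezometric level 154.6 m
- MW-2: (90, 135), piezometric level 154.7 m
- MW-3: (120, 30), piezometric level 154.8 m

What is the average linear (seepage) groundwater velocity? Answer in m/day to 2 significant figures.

Taking MW-1 as reference: MW-2−MW-1 = (-75, 65, +0.1); MW-3−MW-1 = (-45, -40, +0.2).
Determinant of the coordinate differences = (-75)·(-40) − (-45)·65 = 5925.
∂h/∂x = [(+0.1)·(-40) − (+0.2)·65] / 5925 = -0.002869
∂h/∂y = [(-75)·(+0.2) − (-45)·(+0.1)] / 5925 = -0.001772
|∇h| = √(-0.002869² + -0.001772²) = 0.003372
Seepage velocity v = K·i/n = 180.0 × 0.003372 / 0.26 = 2.334 m/day.

2.3 m/day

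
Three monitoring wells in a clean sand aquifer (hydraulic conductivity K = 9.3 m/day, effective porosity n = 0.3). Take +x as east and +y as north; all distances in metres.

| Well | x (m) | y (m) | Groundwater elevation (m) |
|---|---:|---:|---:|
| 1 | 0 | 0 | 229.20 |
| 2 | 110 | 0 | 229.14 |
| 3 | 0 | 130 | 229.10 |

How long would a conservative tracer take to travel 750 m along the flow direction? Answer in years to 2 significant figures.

∂h/∂x = (229.14 − 229.20) / (110 − 0) = -0.0005455
∂h/∂y = (229.10 − 229.20) / (130 − 0) = -0.0007692
|∇h| = √(-0.0005455² + -0.0007692²) = 0.000943
Seepage velocity v = K·i/n = 9.3 × 0.000943 / 0.3 = 0.02923 m/day.
t = 750 / 0.02923 = 2.566e+04 days = 70.3 years.

70 years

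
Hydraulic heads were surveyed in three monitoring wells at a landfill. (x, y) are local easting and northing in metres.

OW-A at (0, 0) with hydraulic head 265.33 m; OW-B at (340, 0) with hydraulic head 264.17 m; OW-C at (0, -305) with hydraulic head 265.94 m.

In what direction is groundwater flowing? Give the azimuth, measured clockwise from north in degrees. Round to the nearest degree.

∂h/∂x = (264.17 − 265.33) / (340 − 0) = -0.003412
∂h/∂y = (265.94 − 265.33) / (-305 − 0) = -0.002000
Flow direction (−∇h) has components (+0.003412 E, +0.002000 N).
Azimuth = atan2(E, N) = atan2(+0.003412, +0.002000) = 59.6° ≈ 060°.

060°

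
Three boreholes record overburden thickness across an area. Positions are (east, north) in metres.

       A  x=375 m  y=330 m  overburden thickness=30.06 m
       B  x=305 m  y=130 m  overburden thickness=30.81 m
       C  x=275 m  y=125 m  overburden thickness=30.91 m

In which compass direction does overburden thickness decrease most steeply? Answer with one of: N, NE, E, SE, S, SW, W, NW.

NE

With d = a·x + b·y + c and A as origin, the differences give:
  (-70)·a + (-200)·b = +0.75
  (-100)·a + (-205)·b = +0.85
Eliminate b (×(-205) and ×(-200), subtract): -5650·a = 16.250 → a = ∂d/∂x = -0.002876
Back-substitute: b = ∂d/∂y = -0.002743.
Steepest decrease is along −∇f = (+0.002876 E, +0.002743 N) → northeast.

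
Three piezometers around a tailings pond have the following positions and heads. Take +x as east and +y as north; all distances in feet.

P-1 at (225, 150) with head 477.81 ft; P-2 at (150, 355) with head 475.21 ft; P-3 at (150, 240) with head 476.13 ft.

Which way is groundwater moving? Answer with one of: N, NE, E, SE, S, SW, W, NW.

Differences from P-1: to P-2 (Δx, Δy, Δh) = (-75, 205, -2.60); to P-3 = (-75, 90, -1.68).
Determinant of the coordinate differences = (-75)·90 − (-75)·205 = 8625.
∂h/∂x = [(-2.60)·90 − (-1.68)·205] / 8625 = +0.01280
∂h/∂y = [(-75)·(-1.68) − (-75)·(-2.60)] / 8625 = -0.008000
Flow = −∇h = (-0.01280 east, +0.008000 north), which points northwest.

NW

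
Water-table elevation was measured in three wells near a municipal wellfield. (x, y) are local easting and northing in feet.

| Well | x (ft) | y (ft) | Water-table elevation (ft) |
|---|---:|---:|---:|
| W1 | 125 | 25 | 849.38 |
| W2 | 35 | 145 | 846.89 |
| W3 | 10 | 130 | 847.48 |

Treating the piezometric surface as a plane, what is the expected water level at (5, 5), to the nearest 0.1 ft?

With h = a·x + b·y + c and W1 as origin, the differences give:
  (-90)·a + 120·b = -2.49
  (-115)·a + 105·b = -1.90
Eliminate b (×105 and ×120, subtract): 4350·a = -33.450 → a = ∂h/∂x = -0.007690
Back-substitute: b = ∂h/∂y = -0.02652.
h(5, 5) = 849.38 + (-0.007690)·(-120) + (-0.02652)·(-20) = 849.38 +0.923 +0.530 = 850.833 ft.

850.8 ft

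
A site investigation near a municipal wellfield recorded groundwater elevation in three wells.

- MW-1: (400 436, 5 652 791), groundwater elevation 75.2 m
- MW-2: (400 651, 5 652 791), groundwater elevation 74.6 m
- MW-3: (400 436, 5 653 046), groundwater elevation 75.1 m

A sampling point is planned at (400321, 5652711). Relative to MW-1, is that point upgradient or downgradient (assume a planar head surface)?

∂h/∂x = (74.6 − 75.2) / (400651 − 400436) = -0.002791
∂h/∂y = (75.1 − 75.2) / (5653046 − 5652791) = -0.0003922
Head at (400321, 5652711) = 75.2 + (-0.002791)·(-115) + (-0.0003922)·(-80) = 75.55 m.
That is higher than the 75.2 m at MW-1, so the point is upgradient.

upgradient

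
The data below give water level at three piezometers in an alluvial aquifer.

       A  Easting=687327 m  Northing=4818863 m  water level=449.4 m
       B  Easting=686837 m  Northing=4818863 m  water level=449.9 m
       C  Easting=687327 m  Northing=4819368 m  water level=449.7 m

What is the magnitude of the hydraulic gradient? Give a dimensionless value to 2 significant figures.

0.0012

∂h/∂x = (449.9 − 449.4) / (686837 − 687327) = -0.001020
∂h/∂y = (449.7 − 449.4) / (4819368 − 4818863) = +0.0005941
|∇h| = √(-0.001020² + 0.0005941²) = 0.00118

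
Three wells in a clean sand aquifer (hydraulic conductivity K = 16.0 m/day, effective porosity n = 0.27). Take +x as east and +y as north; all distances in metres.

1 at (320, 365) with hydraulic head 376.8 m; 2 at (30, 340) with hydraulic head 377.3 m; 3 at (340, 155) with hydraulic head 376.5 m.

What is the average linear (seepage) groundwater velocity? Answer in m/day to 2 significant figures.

0.13 m/day

Three-point gradient (reference 1): Δ to 2 = (-290, -25, +0.5), Δ to 3 = (20, -210, -0.3).
∂h/∂x = -0.001832, ∂h/∂y = +0.001254 (det = 61400).
|∇h| = √(-0.001832² + 0.001254²) = 0.00222
Seepage velocity v = K·i/n = 16.0 × 0.00222 / 0.27 = 0.1316 m/day.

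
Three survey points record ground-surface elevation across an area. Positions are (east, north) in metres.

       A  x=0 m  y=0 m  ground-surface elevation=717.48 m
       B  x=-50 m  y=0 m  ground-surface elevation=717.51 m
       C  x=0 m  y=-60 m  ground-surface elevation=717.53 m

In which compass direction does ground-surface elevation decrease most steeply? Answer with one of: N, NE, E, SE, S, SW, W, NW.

NE

∂z/∂x = (717.51 − 717.48) / (-50 − 0) = -0.0006000
∂z/∂y = (717.53 − 717.48) / (-60 − 0) = -0.0008333
Steepest decrease is along −∇f = (+0.0006000 E, +0.0008333 N) → northeast.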